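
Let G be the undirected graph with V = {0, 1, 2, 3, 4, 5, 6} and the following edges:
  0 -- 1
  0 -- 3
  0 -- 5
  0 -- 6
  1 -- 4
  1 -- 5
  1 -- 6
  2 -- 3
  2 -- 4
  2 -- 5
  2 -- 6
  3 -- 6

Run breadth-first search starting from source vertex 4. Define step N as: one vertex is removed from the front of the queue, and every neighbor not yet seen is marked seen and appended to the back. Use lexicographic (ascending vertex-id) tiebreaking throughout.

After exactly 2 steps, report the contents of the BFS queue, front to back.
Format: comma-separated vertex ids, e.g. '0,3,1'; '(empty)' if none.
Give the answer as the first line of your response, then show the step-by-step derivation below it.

2,0,5,6

step 1: dequeue 4; queue=[1,2]; order=4
step 2: dequeue 1; queue=[2,0,5,6]; order=4,1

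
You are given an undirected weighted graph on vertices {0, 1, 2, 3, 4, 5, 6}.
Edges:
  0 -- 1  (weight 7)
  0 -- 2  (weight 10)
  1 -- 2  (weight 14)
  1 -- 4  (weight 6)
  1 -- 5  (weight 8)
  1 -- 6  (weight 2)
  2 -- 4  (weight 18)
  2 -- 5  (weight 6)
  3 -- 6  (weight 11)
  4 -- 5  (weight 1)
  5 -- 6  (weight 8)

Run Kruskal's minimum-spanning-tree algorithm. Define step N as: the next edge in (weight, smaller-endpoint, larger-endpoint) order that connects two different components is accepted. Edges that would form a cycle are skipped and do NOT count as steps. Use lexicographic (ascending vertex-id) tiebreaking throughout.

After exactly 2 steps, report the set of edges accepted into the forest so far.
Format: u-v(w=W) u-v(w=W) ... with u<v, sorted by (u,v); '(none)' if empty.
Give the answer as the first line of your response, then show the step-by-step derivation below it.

1-6(w=2) 4-5(w=1)

step 1: add edge 4-5 (w=1); MST = {4-5(w=1)}
step 2: add edge 1-6 (w=2); MST = {1-6(w=2) 4-5(w=1)}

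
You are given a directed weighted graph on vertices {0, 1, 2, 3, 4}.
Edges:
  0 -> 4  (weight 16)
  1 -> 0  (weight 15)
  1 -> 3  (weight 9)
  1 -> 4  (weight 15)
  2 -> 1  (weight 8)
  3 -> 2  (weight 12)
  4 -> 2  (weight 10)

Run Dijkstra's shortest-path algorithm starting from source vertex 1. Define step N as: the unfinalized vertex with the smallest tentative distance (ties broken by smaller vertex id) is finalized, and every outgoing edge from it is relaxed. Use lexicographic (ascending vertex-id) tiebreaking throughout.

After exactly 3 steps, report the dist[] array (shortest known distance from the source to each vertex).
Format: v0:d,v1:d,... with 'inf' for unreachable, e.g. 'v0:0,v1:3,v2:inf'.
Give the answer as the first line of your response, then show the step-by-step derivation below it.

v0:15,v1:0,v2:21,v3:9,v4:15

step 1: dist = v0:15,v1:0,v2:inf,v3:9,v4:15
step 2: dist = v0:15,v1:0,v2:21,v3:9,v4:15
step 3: dist = v0:15,v1:0,v2:21,v3:9,v4:15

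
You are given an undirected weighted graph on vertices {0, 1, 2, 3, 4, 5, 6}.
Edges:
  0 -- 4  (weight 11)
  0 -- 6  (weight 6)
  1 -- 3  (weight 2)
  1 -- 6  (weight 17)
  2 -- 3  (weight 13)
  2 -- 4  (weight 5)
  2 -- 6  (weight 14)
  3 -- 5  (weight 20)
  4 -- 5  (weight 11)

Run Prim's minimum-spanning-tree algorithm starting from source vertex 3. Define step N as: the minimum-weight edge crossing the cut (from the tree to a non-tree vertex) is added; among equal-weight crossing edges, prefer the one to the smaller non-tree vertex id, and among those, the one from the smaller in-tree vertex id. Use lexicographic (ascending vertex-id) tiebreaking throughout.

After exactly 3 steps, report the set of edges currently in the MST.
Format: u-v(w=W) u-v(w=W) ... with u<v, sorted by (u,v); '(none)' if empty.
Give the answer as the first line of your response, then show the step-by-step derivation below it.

1-3(w=2) 2-3(w=13) 2-4(w=5)

step 1: add edge 1-3 (w=2); MST = {1-3(w=2)}
step 2: add edge 2-3 (w=13); MST = {1-3(w=2) 2-3(w=13)}
step 3: add edge 2-4 (w=5); MST = {1-3(w=2) 2-3(w=13) 2-4(w=5)}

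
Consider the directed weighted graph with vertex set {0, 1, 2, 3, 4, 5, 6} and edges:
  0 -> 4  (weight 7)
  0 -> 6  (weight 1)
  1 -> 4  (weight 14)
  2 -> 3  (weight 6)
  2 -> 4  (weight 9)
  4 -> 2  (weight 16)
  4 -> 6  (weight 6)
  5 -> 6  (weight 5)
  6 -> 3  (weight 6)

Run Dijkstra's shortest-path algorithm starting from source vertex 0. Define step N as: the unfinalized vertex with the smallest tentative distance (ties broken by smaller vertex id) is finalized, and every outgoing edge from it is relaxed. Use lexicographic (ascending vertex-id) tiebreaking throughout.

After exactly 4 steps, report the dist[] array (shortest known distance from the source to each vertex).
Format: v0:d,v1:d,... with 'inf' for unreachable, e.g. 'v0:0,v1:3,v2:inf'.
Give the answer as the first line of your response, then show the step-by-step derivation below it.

v0:0,v1:inf,v2:23,v3:7,v4:7,v5:inf,v6:1

step 1: dist = v0:0,v1:inf,v2:inf,v3:inf,v4:7,v5:inf,v6:1
step 2: dist = v0:0,v1:inf,v2:inf,v3:7,v4:7,v5:inf,v6:1
step 3: dist = v0:0,v1:inf,v2:inf,v3:7,v4:7,v5:inf,v6:1
step 4: dist = v0:0,v1:inf,v2:23,v3:7,v4:7,v5:inf,v6:1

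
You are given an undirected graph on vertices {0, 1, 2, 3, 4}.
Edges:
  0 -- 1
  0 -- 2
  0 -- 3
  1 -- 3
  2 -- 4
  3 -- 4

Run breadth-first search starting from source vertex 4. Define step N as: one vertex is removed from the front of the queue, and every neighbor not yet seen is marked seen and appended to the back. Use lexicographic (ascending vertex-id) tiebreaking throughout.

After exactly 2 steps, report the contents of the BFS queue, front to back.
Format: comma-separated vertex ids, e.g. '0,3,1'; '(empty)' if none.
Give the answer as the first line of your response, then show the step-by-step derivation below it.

3,0

step 1: dequeue 4; queue=[2,3]; order=4
step 2: dequeue 2; queue=[3,0]; order=4,2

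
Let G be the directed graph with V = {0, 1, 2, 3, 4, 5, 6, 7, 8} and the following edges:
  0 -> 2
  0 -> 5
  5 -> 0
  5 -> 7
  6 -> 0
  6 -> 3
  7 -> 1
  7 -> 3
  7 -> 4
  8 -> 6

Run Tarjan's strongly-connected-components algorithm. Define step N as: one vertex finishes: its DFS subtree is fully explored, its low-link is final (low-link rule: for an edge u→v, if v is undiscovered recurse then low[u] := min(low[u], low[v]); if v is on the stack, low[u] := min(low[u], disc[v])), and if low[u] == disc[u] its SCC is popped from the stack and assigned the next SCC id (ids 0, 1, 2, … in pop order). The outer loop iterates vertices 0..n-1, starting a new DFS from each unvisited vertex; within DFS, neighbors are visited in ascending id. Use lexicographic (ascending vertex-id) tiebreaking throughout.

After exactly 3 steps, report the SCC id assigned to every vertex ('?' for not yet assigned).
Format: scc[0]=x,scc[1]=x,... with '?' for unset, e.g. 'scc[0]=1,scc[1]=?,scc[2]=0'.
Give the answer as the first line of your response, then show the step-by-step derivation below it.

scc[0]=?,scc[1]=1,scc[2]=0,scc[3]=2,scc[4]=?,scc[5]=?,scc[6]=?,scc[7]=?,scc[8]=?

step 1: low=(low[0]=0,low[1]=?,low[2]=1,low[3]=?,low[4]=?,low[5]=?,low[6]=?,low[7]=?,low[8]=?); scc=(scc[0]=?,scc[1]=?,scc[2]=0,scc[3]=?,scc[4]=?,scc[5]=?,scc[6]=?,scc[7]=?,scc[8]=?)
step 2: low=(low[0]=0,low[1]=4,low[2]=1,low[3]=?,low[4]=?,low[5]=0,low[6]=?,low[7]=3,low[8]=?); scc=(scc[0]=?,scc[1]=1,scc[2]=0,scc[3]=?,scc[4]=?,scc[5]=?,scc[6]=?,scc[7]=?,scc[8]=?)
step 3: low=(low[0]=0,low[1]=4,low[2]=1,low[3]=5,low[4]=?,low[5]=0,low[6]=?,low[7]=3,low[8]=?); scc=(scc[0]=?,scc[1]=1,scc[2]=0,scc[3]=2,scc[4]=?,scc[5]=?,scc[6]=?,scc[7]=?,scc[8]=?)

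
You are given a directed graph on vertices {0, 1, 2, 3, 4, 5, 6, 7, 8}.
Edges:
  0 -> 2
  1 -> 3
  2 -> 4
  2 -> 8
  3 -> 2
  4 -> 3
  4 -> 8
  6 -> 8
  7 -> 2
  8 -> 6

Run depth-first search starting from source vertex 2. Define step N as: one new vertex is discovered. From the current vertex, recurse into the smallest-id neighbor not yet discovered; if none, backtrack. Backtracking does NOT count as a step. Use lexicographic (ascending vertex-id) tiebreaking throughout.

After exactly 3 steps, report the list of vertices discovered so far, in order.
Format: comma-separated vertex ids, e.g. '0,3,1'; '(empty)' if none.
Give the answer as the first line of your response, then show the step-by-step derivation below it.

2,4,3

step 1: discover 2; path=2; order=2
step 2: discover 4; path=2>4; order=2,4
step 3: discover 3; path=2>4>3; order=2,4,3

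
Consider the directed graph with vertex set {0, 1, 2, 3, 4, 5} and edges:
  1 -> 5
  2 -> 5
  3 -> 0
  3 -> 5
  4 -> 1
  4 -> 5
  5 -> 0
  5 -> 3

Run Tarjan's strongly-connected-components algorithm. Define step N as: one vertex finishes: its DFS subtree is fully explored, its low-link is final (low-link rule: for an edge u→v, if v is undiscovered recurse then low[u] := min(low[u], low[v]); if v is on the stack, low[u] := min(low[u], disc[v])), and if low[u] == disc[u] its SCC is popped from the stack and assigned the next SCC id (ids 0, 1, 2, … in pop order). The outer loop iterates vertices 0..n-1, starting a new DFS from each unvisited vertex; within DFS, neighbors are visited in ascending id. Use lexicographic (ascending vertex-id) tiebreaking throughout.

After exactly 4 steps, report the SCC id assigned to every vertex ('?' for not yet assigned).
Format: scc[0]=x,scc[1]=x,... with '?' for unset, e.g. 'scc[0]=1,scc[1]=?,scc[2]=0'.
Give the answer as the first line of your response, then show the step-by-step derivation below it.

scc[0]=0,scc[1]=2,scc[2]=?,scc[3]=1,scc[4]=?,scc[5]=1

step 1: low=(low[0]=0,low[1]=?,low[2]=?,low[3]=?,low[4]=?,low[5]=?); scc=(scc[0]=0,scc[1]=?,scc[2]=?,scc[3]=?,scc[4]=?,scc[5]=?)
step 2: low=(low[0]=0,low[1]=1,low[2]=?,low[3]=2,low[4]=?,low[5]=2); scc=(scc[0]=0,scc[1]=?,scc[2]=?,scc[3]=?,scc[4]=?,scc[5]=?)
step 3: low=(low[0]=0,low[1]=1,low[2]=?,low[3]=2,low[4]=?,low[5]=2); scc=(scc[0]=0,scc[1]=?,scc[2]=?,scc[3]=1,scc[4]=?,scc[5]=1)
step 4: low=(low[0]=0,low[1]=1,low[2]=?,low[3]=2,low[4]=?,low[5]=2); scc=(scc[0]=0,scc[1]=2,scc[2]=?,scc[3]=1,scc[4]=?,scc[5]=1)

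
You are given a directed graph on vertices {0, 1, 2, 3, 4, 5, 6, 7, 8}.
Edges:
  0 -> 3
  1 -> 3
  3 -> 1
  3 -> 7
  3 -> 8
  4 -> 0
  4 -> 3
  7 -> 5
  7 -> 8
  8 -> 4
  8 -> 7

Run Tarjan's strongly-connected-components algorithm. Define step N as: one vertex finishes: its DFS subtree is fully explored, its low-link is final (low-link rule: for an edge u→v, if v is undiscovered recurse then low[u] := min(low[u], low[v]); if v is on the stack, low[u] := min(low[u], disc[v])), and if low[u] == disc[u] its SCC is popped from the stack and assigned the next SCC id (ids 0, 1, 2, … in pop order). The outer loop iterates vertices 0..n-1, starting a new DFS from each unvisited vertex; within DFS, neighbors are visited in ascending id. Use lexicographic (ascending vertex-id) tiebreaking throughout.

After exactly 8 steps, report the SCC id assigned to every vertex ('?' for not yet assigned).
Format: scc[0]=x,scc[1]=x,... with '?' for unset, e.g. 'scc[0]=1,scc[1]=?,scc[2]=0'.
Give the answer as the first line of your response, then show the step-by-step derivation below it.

scc[0]=1,scc[1]=1,scc[2]=2,scc[3]=1,scc[4]=1,scc[5]=0,scc[6]=?,scc[7]=1,scc[8]=1

step 1: low=(low[0]=0,low[1]=1,low[2]=?,low[3]=1,low[4]=?,low[5]=?,low[6]=?,low[7]=?,low[8]=?); scc=(scc[0]=?,scc[1]=?,scc[2]=?,scc[3]=?,scc[4]=?,scc[5]=?,scc[6]=?,scc[7]=?,scc[8]=?)
step 2: low=(low[0]=0,low[1]=1,low[2]=?,low[3]=1,low[4]=?,low[5]=4,low[6]=?,low[7]=3,low[8]=?); scc=(scc[0]=?,scc[1]=?,scc[2]=?,scc[3]=?,scc[4]=?,scc[5]=0,scc[6]=?,scc[7]=?,scc[8]=?)
step 3: low=(low[0]=0,low[1]=1,low[2]=?,low[3]=1,low[4]=0,low[5]=4,low[6]=?,low[7]=3,low[8]=5); scc=(scc[0]=?,scc[1]=?,scc[2]=?,scc[3]=?,scc[4]=?,scc[5]=0,scc[6]=?,scc[7]=?,scc[8]=?)
step 4: low=(low[0]=0,low[1]=1,low[2]=?,low[3]=1,low[4]=0,low[5]=4,low[6]=?,low[7]=3,low[8]=0); scc=(scc[0]=?,scc[1]=?,scc[2]=?,scc[3]=?,scc[4]=?,scc[5]=0,scc[6]=?,scc[7]=?,scc[8]=?)
step 5: low=(low[0]=0,low[1]=1,low[2]=?,low[3]=1,low[4]=0,low[5]=4,low[6]=?,low[7]=0,low[8]=0); scc=(scc[0]=?,scc[1]=?,scc[2]=?,scc[3]=?,scc[4]=?,scc[5]=0,scc[6]=?,scc[7]=?,scc[8]=?)
step 6: low=(low[0]=0,low[1]=1,low[2]=?,low[3]=0,low[4]=0,low[5]=4,low[6]=?,low[7]=0,low[8]=0); scc=(scc[0]=?,scc[1]=?,scc[2]=?,scc[3]=?,scc[4]=?,scc[5]=0,scc[6]=?,scc[7]=?,scc[8]=?)
step 7: low=(low[0]=0,low[1]=1,low[2]=?,low[3]=0,low[4]=0,low[5]=4,low[6]=?,low[7]=0,low[8]=0); scc=(scc[0]=1,scc[1]=1,scc[2]=?,scc[3]=1,scc[4]=1,scc[5]=0,scc[6]=?,scc[7]=1,scc[8]=1)
step 8: low=(low[0]=0,low[1]=1,low[2]=7,low[3]=0,low[4]=0,low[5]=4,low[6]=?,low[7]=0,low[8]=0); scc=(scc[0]=1,scc[1]=1,scc[2]=2,scc[3]=1,scc[4]=1,scc[5]=0,scc[6]=?,scc[7]=1,scc[8]=1)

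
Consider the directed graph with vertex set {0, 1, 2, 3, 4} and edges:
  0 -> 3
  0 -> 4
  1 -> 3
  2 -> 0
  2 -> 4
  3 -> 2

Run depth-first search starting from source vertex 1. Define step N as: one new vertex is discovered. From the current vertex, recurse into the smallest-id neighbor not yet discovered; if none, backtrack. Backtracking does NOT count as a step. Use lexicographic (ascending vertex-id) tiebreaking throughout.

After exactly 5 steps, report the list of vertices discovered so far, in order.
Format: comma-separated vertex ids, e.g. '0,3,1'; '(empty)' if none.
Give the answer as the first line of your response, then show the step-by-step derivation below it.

1,3,2,0,4

step 1: discover 1; path=1; order=1
step 2: discover 3; path=1>3; order=1,3
step 3: discover 2; path=1>3>2; order=1,3,2
step 4: discover 0; path=1>3>2>0; order=1,3,2,0
step 5: discover 4; path=1>3>2>0>4; order=1,3,2,0,4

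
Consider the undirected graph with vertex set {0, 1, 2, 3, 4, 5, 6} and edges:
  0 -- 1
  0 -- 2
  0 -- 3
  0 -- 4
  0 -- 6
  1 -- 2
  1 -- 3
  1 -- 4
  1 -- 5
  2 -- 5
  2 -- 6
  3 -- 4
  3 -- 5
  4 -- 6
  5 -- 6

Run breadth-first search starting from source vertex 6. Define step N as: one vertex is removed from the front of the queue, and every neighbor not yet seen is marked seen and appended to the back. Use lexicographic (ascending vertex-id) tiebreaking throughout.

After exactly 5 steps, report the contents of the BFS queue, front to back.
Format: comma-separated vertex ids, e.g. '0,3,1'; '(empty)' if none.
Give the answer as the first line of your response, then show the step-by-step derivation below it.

1,3

step 1: dequeue 6; queue=[0,2,4,5]; order=6
step 2: dequeue 0; queue=[2,4,5,1,3]; order=6,0
step 3: dequeue 2; queue=[4,5,1,3]; order=6,0,2
step 4: dequeue 4; queue=[5,1,3]; order=6,0,2,4
step 5: dequeue 5; queue=[1,3]; order=6,0,2,4,5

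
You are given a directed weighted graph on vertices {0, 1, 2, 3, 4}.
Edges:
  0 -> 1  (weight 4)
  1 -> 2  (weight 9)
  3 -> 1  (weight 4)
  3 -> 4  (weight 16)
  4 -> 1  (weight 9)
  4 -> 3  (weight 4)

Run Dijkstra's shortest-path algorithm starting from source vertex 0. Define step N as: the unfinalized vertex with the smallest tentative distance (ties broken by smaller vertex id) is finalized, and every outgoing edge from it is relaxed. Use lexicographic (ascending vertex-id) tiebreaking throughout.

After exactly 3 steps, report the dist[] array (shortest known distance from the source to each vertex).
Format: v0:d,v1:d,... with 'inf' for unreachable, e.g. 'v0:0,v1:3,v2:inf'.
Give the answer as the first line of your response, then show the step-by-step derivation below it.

v0:0,v1:4,v2:13,v3:inf,v4:inf

step 1: dist = v0:0,v1:4,v2:inf,v3:inf,v4:inf
step 2: dist = v0:0,v1:4,v2:13,v3:inf,v4:inf
step 3: dist = v0:0,v1:4,v2:13,v3:inf,v4:inf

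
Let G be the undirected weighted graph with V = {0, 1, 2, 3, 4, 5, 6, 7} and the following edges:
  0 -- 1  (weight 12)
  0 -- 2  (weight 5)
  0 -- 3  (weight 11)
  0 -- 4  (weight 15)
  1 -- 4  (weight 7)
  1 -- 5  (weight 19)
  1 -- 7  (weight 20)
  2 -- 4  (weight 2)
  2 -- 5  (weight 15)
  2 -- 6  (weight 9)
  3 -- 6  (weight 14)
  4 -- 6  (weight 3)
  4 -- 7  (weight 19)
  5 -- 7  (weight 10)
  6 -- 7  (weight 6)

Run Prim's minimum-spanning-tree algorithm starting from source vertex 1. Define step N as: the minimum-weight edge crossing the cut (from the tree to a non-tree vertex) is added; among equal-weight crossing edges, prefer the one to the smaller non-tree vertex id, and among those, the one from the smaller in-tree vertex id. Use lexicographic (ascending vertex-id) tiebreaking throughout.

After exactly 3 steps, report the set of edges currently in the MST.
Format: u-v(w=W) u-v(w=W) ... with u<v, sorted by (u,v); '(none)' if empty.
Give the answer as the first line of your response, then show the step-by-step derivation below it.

1-4(w=7) 2-4(w=2) 4-6(w=3)

step 1: add edge 1-4 (w=7); MST = {1-4(w=7)}
step 2: add edge 2-4 (w=2); MST = {1-4(w=7) 2-4(w=2)}
step 3: add edge 4-6 (w=3); MST = {1-4(w=7) 2-4(w=2) 4-6(w=3)}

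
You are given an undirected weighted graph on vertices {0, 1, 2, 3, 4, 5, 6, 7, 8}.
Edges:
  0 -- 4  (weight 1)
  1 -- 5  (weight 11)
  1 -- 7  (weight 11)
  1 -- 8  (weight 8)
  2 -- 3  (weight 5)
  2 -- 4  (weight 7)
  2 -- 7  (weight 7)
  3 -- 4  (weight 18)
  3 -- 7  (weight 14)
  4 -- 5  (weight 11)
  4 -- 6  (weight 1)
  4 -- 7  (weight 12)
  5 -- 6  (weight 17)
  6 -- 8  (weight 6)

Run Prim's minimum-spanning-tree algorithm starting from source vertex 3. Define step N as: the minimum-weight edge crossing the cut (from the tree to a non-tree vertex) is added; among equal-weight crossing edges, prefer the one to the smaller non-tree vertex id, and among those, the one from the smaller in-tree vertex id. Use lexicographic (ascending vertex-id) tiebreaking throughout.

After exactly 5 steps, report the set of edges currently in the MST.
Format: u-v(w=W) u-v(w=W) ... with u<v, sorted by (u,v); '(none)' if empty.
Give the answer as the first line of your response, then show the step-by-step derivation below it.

0-4(w=1) 2-3(w=5) 2-4(w=7) 4-6(w=1) 6-8(w=6)

step 1: add edge 2-3 (w=5); MST = {2-3(w=5)}
step 2: add edge 2-4 (w=7); MST = {2-3(w=5) 2-4(w=7)}
step 3: add edge 0-4 (w=1); MST = {0-4(w=1) 2-3(w=5) 2-4(w=7)}
step 4: add edge 4-6 (w=1); MST = {0-4(w=1) 2-3(w=5) 2-4(w=7) 4-6(w=1)}
step 5: add edge 6-8 (w=6); MST = {0-4(w=1) 2-3(w=5) 2-4(w=7) 4-6(w=1) 6-8(w=6)}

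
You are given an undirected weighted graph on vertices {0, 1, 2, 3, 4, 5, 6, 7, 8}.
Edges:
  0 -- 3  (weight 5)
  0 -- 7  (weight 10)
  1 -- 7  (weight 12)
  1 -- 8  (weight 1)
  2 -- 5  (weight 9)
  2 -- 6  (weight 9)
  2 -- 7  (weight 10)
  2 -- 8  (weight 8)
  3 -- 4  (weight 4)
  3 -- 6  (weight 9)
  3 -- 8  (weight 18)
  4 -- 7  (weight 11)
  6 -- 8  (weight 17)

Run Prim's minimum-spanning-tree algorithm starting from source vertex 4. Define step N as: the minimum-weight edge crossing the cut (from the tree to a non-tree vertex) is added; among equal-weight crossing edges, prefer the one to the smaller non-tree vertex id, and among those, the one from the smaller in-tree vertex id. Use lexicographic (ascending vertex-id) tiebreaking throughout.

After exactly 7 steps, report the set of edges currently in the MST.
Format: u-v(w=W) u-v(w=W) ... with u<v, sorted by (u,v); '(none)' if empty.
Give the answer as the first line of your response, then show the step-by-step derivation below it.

0-3(w=5) 1-8(w=1) 2-5(w=9) 2-6(w=9) 2-8(w=8) 3-4(w=4) 3-6(w=9)

step 1: add edge 3-4 (w=4); MST = {3-4(w=4)}
step 2: add edge 0-3 (w=5); MST = {0-3(w=5) 3-4(w=4)}
step 3: add edge 3-6 (w=9); MST = {0-3(w=5) 3-4(w=4) 3-6(w=9)}
step 4: add edge 2-6 (w=9); MST = {0-3(w=5) 2-6(w=9) 3-4(w=4) 3-6(w=9)}
step 5: add edge 2-8 (w=8); MST = {0-3(w=5) 2-6(w=9) 2-8(w=8) 3-4(w=4) 3-6(w=9)}
step 6: add edge 1-8 (w=1); MST = {0-3(w=5) 1-8(w=1) 2-6(w=9) 2-8(w=8) 3-4(w=4) 3-6(w=9)}
step 7: add edge 2-5 (w=9); MST = {0-3(w=5) 1-8(w=1) 2-5(w=9) 2-6(w=9) 2-8(w=8) 3-4(w=4) 3-6(w=9)}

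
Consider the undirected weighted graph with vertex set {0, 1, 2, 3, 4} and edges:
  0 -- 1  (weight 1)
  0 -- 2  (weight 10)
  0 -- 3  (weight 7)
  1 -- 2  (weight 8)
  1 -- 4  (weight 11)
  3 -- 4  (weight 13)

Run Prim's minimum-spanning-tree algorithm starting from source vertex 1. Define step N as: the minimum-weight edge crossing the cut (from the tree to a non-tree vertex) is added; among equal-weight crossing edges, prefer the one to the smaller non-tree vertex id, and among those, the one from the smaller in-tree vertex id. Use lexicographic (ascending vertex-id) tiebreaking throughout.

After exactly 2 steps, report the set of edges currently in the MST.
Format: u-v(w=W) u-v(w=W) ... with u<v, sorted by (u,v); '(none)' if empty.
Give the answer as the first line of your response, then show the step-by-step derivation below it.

0-1(w=1) 0-3(w=7)

step 1: add edge 0-1 (w=1); MST = {0-1(w=1)}
step 2: add edge 0-3 (w=7); MST = {0-1(w=1) 0-3(w=7)}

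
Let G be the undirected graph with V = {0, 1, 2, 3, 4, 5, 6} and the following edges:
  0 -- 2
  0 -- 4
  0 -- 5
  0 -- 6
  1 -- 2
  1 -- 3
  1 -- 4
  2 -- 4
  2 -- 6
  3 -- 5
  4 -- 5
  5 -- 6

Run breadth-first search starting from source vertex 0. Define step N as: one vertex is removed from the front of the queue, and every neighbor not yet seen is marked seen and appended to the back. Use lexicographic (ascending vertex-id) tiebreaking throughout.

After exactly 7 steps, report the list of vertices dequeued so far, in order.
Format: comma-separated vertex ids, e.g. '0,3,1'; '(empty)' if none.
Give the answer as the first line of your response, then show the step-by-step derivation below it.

0,2,4,5,6,1,3

step 1: dequeue 0; queue=[2,4,5,6]; order=0
step 2: dequeue 2; queue=[4,5,6,1]; order=0,2
step 3: dequeue 4; queue=[5,6,1]; order=0,2,4
step 4: dequeue 5; queue=[6,1,3]; order=0,2,4,5
step 5: dequeue 6; queue=[1,3]; order=0,2,4,5,6
step 6: dequeue 1; queue=[3]; order=0,2,4,5,6,1
step 7: dequeue 3; queue=[(empty)]; order=0,2,4,5,6,1,3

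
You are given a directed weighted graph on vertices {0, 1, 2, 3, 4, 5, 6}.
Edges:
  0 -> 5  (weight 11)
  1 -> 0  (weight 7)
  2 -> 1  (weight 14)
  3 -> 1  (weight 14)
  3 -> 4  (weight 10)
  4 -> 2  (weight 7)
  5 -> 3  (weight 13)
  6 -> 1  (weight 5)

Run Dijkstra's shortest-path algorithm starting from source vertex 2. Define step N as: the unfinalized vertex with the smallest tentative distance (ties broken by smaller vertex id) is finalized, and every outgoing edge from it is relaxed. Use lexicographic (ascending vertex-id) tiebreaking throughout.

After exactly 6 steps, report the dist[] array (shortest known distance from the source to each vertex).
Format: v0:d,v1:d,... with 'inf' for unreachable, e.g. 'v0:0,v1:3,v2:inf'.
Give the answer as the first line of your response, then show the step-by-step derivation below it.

v0:21,v1:14,v2:0,v3:45,v4:55,v5:32,v6:inf

step 1: dist = v0:inf,v1:14,v2:0,v3:inf,v4:inf,v5:inf,v6:inf
step 2: dist = v0:21,v1:14,v2:0,v3:inf,v4:inf,v5:inf,v6:inf
step 3: dist = v0:21,v1:14,v2:0,v3:inf,v4:inf,v5:32,v6:inf
step 4: dist = v0:21,v1:14,v2:0,v3:45,v4:inf,v5:32,v6:inf
step 5: dist = v0:21,v1:14,v2:0,v3:45,v4:55,v5:32,v6:inf
step 6: dist = v0:21,v1:14,v2:0,v3:45,v4:55,v5:32,v6:inf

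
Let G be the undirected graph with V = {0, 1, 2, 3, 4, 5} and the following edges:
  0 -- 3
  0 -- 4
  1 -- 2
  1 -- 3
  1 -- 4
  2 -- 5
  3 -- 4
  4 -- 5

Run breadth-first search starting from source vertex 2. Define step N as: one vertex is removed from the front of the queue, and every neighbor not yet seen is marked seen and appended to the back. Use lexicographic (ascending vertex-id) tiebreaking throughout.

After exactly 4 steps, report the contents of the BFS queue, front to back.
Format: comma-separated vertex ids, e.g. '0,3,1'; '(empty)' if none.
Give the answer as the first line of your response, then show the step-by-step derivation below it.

4,0

step 1: dequeue 2; queue=[1,5]; order=2
step 2: dequeue 1; queue=[5,3,4]; order=2,1
step 3: dequeue 5; queue=[3,4]; order=2,1,5
step 4: dequeue 3; queue=[4,0]; order=2,1,5,3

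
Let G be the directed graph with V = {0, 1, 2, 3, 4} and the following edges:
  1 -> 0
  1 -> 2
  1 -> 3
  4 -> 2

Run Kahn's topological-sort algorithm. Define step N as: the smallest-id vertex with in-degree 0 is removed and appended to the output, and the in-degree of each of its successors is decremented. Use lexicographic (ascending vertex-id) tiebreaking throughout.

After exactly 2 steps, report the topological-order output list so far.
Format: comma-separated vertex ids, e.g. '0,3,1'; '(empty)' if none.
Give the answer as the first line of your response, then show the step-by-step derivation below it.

1,0

step 1: output 1; order=[1]; indeg=(0,0,1,0,0)
step 2: output 0; order=[1,0]; indeg=(0,0,1,0,0)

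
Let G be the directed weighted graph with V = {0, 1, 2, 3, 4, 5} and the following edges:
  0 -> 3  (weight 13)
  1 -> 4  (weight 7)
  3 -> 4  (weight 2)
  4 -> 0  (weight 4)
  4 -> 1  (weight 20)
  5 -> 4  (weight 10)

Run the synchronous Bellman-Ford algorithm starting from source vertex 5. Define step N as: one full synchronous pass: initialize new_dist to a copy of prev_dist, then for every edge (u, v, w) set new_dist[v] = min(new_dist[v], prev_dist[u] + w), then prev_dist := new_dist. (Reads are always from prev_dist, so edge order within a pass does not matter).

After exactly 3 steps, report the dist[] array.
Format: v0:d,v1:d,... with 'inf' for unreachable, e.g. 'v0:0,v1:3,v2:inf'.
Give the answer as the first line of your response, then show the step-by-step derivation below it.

v0:14,v1:30,v2:inf,v3:27,v4:10,v5:0

step 1: dist = v0:inf,v1:inf,v2:inf,v3:inf,v4:10,v5:0
step 2: dist = v0:14,v1:30,v2:inf,v3:inf,v4:10,v5:0
step 3: dist = v0:14,v1:30,v2:inf,v3:27,v4:10,v5:0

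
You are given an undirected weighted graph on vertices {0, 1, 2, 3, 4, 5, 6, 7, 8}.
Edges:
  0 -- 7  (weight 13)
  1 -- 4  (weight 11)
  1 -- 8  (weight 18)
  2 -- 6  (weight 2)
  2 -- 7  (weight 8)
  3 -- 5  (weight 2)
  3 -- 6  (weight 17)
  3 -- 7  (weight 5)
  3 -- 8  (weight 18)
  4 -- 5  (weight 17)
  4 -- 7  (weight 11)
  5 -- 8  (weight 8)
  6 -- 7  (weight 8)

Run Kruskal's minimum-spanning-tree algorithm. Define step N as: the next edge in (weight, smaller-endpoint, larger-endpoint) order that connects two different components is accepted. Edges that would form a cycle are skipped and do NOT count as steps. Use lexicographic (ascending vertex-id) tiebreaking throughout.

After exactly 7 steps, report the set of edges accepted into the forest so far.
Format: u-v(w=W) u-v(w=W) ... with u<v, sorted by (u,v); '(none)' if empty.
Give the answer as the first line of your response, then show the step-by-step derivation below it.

1-4(w=11) 2-6(w=2) 2-7(w=8) 3-5(w=2) 3-7(w=5) 4-7(w=11) 5-8(w=8)

step 1: add edge 2-6 (w=2); MST = {2-6(w=2)}
step 2: add edge 3-5 (w=2); MST = {2-6(w=2) 3-5(w=2)}
step 3: add edge 3-7 (w=5); MST = {2-6(w=2) 3-5(w=2) 3-7(w=5)}
step 4: add edge 2-7 (w=8); MST = {2-6(w=2) 2-7(w=8) 3-5(w=2) 3-7(w=5)}
step 5: add edge 5-8 (w=8); MST = {2-6(w=2) 2-7(w=8) 3-5(w=2) 3-7(w=5) 5-8(w=8)}
step 6: add edge 1-4 (w=11); MST = {1-4(w=11) 2-6(w=2) 2-7(w=8) 3-5(w=2) 3-7(w=5) 5-8(w=8)}
step 7: add edge 4-7 (w=11); MST = {1-4(w=11) 2-6(w=2) 2-7(w=8) 3-5(w=2) 3-7(w=5) 4-7(w=11) 5-8(w=8)}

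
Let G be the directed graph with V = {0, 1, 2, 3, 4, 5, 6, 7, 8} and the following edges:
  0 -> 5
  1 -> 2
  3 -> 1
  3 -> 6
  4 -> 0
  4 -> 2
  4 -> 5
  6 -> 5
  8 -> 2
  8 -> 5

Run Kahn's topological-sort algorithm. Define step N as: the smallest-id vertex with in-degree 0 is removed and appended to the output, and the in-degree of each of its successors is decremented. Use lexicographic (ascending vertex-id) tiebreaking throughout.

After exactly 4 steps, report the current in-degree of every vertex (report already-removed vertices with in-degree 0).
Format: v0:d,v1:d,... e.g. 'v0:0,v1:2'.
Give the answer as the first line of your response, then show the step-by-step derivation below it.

v0:0,v1:0,v2:1,v3:0,v4:0,v5:2,v6:0,v7:0,v8:0

step 1: output 3; order=[3]; indeg=(1,0,3,0,0,4,0,0,0)
step 2: output 1; order=[3,1]; indeg=(1,0,2,0,0,4,0,0,0)
step 3: output 4; order=[3,1,4]; indeg=(0,0,1,0,0,3,0,0,0)
step 4: output 0; order=[3,1,4,0]; indeg=(0,0,1,0,0,2,0,0,0)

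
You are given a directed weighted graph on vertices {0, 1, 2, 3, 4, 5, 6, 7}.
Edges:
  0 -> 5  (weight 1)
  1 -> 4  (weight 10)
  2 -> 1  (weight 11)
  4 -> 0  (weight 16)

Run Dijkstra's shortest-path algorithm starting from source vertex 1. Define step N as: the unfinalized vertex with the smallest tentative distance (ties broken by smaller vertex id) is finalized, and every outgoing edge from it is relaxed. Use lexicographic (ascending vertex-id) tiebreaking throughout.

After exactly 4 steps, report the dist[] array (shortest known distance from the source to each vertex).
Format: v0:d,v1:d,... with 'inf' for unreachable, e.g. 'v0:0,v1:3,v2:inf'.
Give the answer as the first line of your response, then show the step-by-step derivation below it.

v0:26,v1:0,v2:inf,v3:inf,v4:10,v5:27,v6:inf,v7:inf

step 1: dist = v0:inf,v1:0,v2:inf,v3:inf,v4:10,v5:inf,v6:inf,v7:inf
step 2: dist = v0:26,v1:0,v2:inf,v3:inf,v4:10,v5:inf,v6:inf,v7:inf
step 3: dist = v0:26,v1:0,v2:inf,v3:inf,v4:10,v5:27,v6:inf,v7:inf
step 4: dist = v0:26,v1:0,v2:inf,v3:inf,v4:10,v5:27,v6:inf,v7:inf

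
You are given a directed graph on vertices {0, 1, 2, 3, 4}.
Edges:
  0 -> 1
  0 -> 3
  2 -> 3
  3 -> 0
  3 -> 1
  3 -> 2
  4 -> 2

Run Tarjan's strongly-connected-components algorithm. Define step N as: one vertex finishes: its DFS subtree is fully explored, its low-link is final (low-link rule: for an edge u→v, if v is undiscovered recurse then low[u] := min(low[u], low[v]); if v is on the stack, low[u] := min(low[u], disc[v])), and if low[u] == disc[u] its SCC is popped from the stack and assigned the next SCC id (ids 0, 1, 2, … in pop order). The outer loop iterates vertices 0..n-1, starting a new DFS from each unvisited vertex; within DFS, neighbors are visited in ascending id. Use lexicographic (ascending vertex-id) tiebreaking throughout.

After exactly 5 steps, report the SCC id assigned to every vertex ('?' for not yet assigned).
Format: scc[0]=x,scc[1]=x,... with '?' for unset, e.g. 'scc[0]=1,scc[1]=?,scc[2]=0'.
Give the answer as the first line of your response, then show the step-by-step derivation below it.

scc[0]=1,scc[1]=0,scc[2]=1,scc[3]=1,scc[4]=2

step 1: low=(low[0]=0,low[1]=1,low[2]=?,low[3]=?,low[4]=?); scc=(scc[0]=?,scc[1]=0,scc[2]=?,scc[3]=?,scc[4]=?)
step 2: low=(low[0]=0,low[1]=1,low[2]=2,low[3]=0,low[4]=?); scc=(scc[0]=?,scc[1]=0,scc[2]=?,scc[3]=?,scc[4]=?)
step 3: low=(low[0]=0,low[1]=1,low[2]=2,low[3]=0,low[4]=?); scc=(scc[0]=?,scc[1]=0,scc[2]=?,scc[3]=?,scc[4]=?)
step 4: low=(low[0]=0,low[1]=1,low[2]=2,low[3]=0,low[4]=?); scc=(scc[0]=1,scc[1]=0,scc[2]=1,scc[3]=1,scc[4]=?)
step 5: low=(low[0]=0,low[1]=1,low[2]=2,low[3]=0,low[4]=4); scc=(scc[0]=1,scc[1]=0,scc[2]=1,scc[3]=1,scc[4]=2)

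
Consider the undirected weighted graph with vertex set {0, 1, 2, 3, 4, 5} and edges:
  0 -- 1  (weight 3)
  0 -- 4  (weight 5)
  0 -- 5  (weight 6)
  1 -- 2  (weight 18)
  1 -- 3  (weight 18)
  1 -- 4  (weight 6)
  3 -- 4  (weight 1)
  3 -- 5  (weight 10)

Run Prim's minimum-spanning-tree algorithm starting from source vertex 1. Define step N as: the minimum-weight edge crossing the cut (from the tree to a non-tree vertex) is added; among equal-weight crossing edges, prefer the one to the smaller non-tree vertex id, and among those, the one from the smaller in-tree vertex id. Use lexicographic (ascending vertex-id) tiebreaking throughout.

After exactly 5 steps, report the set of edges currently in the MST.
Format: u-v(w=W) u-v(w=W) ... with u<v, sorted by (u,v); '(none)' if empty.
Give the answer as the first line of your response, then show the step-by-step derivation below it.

0-1(w=3) 0-4(w=5) 0-5(w=6) 1-2(w=18) 3-4(w=1)

step 1: add edge 0-1 (w=3); MST = {0-1(w=3)}
step 2: add edge 0-4 (w=5); MST = {0-1(w=3) 0-4(w=5)}
step 3: add edge 3-4 (w=1); MST = {0-1(w=3) 0-4(w=5) 3-4(w=1)}
step 4: add edge 0-5 (w=6); MST = {0-1(w=3) 0-4(w=5) 0-5(w=6) 3-4(w=1)}
step 5: add edge 1-2 (w=18); MST = {0-1(w=3) 0-4(w=5) 0-5(w=6) 1-2(w=18) 3-4(w=1)}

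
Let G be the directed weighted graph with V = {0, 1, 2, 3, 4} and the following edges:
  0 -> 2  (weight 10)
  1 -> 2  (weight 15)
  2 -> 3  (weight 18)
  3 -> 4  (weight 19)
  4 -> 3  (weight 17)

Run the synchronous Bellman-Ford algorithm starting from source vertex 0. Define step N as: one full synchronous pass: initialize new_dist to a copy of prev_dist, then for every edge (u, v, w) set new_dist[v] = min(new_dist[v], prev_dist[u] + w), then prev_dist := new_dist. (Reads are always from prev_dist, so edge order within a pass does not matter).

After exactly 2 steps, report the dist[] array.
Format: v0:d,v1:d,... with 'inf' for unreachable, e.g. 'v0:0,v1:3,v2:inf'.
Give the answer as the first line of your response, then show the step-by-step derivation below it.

v0:0,v1:inf,v2:10,v3:28,v4:inf

step 1: dist = v0:0,v1:inf,v2:10,v3:inf,v4:inf
step 2: dist = v0:0,v1:inf,v2:10,v3:28,v4:inf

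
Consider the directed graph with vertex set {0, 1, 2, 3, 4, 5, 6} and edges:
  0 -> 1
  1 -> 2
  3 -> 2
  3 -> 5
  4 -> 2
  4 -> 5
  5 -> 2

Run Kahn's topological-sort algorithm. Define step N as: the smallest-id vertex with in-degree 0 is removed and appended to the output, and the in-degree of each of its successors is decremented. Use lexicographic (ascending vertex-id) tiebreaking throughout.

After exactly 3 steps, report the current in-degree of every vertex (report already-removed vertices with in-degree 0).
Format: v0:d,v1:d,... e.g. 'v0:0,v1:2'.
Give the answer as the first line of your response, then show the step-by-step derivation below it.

v0:0,v1:0,v2:2,v3:0,v4:0,v5:1,v6:0

step 1: output 0; order=[0]; indeg=(0,0,4,0,0,2,0)
step 2: output 1; order=[0,1]; indeg=(0,0,3,0,0,2,0)
step 3: output 3; order=[0,1,3]; indeg=(0,0,2,0,0,1,0)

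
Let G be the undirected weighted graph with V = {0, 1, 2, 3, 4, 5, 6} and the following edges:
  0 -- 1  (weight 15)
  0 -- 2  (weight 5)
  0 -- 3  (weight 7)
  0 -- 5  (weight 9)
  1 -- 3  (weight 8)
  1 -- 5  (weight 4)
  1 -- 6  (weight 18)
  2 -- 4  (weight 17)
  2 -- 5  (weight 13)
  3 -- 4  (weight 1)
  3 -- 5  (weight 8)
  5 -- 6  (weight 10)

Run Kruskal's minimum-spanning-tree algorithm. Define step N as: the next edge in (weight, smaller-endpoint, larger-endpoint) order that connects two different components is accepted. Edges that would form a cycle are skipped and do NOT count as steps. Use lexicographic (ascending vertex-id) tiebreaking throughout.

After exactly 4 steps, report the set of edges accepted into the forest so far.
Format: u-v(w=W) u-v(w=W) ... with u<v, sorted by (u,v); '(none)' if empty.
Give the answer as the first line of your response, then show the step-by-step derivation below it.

0-2(w=5) 0-3(w=7) 1-5(w=4) 3-4(w=1)

step 1: add edge 3-4 (w=1); MST = {3-4(w=1)}
step 2: add edge 1-5 (w=4); MST = {1-5(w=4) 3-4(w=1)}
step 3: add edge 0-2 (w=5); MST = {0-2(w=5) 1-5(w=4) 3-4(w=1)}
step 4: add edge 0-3 (w=7); MST = {0-2(w=5) 0-3(w=7) 1-5(w=4) 3-4(w=1)}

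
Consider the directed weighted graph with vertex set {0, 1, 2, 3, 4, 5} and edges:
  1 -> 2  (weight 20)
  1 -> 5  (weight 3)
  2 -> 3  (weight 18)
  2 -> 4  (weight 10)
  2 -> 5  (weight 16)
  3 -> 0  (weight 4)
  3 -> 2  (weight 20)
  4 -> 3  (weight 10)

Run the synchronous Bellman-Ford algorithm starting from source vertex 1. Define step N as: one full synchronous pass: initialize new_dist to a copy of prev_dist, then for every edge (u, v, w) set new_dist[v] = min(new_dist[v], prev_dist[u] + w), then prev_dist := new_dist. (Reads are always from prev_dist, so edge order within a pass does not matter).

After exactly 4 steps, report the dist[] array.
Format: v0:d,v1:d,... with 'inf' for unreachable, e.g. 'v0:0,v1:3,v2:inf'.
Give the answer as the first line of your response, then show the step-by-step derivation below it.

v0:42,v1:0,v2:20,v3:38,v4:30,v5:3

step 1: dist = v0:inf,v1:0,v2:20,v3:inf,v4:inf,v5:3
step 2: dist = v0:inf,v1:0,v2:20,v3:38,v4:30,v5:3
step 3: dist = v0:42,v1:0,v2:20,v3:38,v4:30,v5:3
step 4: dist = v0:42,v1:0,v2:20,v3:38,v4:30,v5:3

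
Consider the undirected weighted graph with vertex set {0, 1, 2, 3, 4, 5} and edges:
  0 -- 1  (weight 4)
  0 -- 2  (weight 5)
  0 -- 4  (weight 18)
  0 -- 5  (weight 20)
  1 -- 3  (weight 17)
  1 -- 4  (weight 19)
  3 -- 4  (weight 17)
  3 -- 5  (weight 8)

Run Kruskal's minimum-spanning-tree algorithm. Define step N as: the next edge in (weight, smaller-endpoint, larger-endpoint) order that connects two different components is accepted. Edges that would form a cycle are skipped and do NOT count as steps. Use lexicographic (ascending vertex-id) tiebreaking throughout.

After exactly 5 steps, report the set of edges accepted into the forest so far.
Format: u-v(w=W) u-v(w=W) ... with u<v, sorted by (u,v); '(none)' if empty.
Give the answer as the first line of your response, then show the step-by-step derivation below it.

0-1(w=4) 0-2(w=5) 1-3(w=17) 3-4(w=17) 3-5(w=8)

step 1: add edge 0-1 (w=4); MST = {0-1(w=4)}
step 2: add edge 0-2 (w=5); MST = {0-1(w=4) 0-2(w=5)}
step 3: add edge 3-5 (w=8); MST = {0-1(w=4) 0-2(w=5) 3-5(w=8)}
step 4: add edge 1-3 (w=17); MST = {0-1(w=4) 0-2(w=5) 1-3(w=17) 3-5(w=8)}
step 5: add edge 3-4 (w=17); MST = {0-1(w=4) 0-2(w=5) 1-3(w=17) 3-4(w=17) 3-5(w=8)}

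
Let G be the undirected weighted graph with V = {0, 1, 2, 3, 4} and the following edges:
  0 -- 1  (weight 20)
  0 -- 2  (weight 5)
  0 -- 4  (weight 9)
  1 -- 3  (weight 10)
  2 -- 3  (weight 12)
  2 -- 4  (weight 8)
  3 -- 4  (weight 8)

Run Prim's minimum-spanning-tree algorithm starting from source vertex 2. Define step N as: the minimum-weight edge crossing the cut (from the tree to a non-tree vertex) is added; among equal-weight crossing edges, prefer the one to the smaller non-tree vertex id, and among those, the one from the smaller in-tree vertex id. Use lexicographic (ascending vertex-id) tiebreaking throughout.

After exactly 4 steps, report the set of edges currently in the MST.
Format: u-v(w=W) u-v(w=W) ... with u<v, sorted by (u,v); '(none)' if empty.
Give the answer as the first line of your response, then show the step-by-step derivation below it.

0-2(w=5) 1-3(w=10) 2-4(w=8) 3-4(w=8)

step 1: add edge 0-2 (w=5); MST = {0-2(w=5)}
step 2: add edge 2-4 (w=8); MST = {0-2(w=5) 2-4(w=8)}
step 3: add edge 3-4 (w=8); MST = {0-2(w=5) 2-4(w=8) 3-4(w=8)}
step 4: add edge 1-3 (w=10); MST = {0-2(w=5) 1-3(w=10) 2-4(w=8) 3-4(w=8)}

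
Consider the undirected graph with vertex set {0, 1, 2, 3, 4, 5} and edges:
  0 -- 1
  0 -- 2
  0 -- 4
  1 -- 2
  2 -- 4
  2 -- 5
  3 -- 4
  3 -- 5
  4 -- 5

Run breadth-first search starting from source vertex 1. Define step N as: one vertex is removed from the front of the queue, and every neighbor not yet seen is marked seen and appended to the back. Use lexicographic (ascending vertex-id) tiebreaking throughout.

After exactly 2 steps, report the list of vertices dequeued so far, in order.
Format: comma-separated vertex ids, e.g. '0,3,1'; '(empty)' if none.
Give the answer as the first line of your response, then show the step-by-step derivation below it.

1,0

step 1: dequeue 1; queue=[0,2]; order=1
step 2: dequeue 0; queue=[2,4]; order=1,0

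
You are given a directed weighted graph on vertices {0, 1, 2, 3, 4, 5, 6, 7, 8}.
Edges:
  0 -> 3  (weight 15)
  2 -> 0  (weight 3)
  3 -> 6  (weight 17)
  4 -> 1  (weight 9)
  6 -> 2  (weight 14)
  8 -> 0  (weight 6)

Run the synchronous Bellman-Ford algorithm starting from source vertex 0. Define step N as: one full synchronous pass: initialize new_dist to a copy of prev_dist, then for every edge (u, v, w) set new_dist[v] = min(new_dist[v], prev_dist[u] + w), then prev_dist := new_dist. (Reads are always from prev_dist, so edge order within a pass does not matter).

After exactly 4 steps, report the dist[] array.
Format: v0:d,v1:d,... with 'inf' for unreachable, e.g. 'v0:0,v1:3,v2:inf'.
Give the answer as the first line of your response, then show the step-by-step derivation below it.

v0:0,v1:inf,v2:46,v3:15,v4:inf,v5:inf,v6:32,v7:inf,v8:inf

step 1: dist = v0:0,v1:inf,v2:inf,v3:15,v4:inf,v5:inf,v6:inf,v7:inf,v8:inf
step 2: dist = v0:0,v1:inf,v2:inf,v3:15,v4:inf,v5:inf,v6:32,v7:inf,v8:inf
step 3: dist = v0:0,v1:inf,v2:46,v3:15,v4:inf,v5:inf,v6:32,v7:inf,v8:inf
step 4: dist = v0:0,v1:inf,v2:46,v3:15,v4:inf,v5:inf,v6:32,v7:inf,v8:inf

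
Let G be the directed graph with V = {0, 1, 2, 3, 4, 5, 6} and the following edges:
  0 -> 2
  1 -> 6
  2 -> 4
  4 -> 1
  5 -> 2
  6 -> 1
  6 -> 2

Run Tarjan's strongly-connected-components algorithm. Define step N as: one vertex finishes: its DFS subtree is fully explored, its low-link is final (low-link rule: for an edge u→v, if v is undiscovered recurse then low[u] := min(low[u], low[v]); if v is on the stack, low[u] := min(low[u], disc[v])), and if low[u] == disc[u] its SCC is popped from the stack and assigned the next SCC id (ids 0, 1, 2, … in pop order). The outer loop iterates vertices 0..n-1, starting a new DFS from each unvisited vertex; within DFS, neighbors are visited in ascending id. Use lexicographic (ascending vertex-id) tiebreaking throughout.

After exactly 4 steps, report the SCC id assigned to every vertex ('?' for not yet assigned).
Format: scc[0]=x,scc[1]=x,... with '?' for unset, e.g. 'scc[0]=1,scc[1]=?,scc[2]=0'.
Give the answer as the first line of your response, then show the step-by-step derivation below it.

scc[0]=?,scc[1]=0,scc[2]=0,scc[3]=?,scc[4]=0,scc[5]=?,scc[6]=0

step 1: low=(low[0]=0,low[1]=3,low[2]=1,low[3]=?,low[4]=2,low[5]=?,low[6]=1); scc=(scc[0]=?,scc[1]=?,scc[2]=?,scc[3]=?,scc[4]=?,scc[5]=?,scc[6]=?)
step 2: low=(low[0]=0,low[1]=1,low[2]=1,low[3]=?,low[4]=2,low[5]=?,low[6]=1); scc=(scc[0]=?,scc[1]=?,scc[2]=?,scc[3]=?,scc[4]=?,scc[5]=?,scc[6]=?)
step 3: low=(low[0]=0,low[1]=1,low[2]=1,low[3]=?,low[4]=1,low[5]=?,low[6]=1); scc=(scc[0]=?,scc[1]=?,scc[2]=?,scc[3]=?,scc[4]=?,scc[5]=?,scc[6]=?)
step 4: low=(low[0]=0,low[1]=1,low[2]=1,low[3]=?,low[4]=1,low[5]=?,low[6]=1); scc=(scc[0]=?,scc[1]=0,scc[2]=0,scc[3]=?,scc[4]=0,scc[5]=?,scc[6]=0)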